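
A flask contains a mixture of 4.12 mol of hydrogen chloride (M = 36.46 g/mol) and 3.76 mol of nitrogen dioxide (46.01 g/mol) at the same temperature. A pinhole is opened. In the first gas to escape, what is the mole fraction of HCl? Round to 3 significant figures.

Each component's effusion rate ∝ (its partial pressure)·(1/√M) ∝ n_i/√M_i.
So x_HCl in the escaping gas = (n_HCl/√M_HCl) / Σ(n_i/√M_i)
= (4.12/√36.46) / (4.12/√36.46 + 3.76/√46.01) = 0.6823/(0.6823 + 0.5543) = 0.552.

0.552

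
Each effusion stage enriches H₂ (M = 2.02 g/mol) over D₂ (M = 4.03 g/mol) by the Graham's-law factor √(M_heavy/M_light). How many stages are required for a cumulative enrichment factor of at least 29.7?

10

Per stage α = (4.03/2.02)^(1/2) = 1.99505^0.5, giving ln α = 0.3453.
Need α^N ≥ 29.7 ⇒ N ≥ ln(29.7) / ln α = 3.391 / 0.3453 = 9.82.
So at least 10 stages are needed.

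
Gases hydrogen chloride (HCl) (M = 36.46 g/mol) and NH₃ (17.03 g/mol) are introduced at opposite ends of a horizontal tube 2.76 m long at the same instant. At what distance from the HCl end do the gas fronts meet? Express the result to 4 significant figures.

Graham's law gives d_HCl/d_NH₃ = rate_HCl/rate_NH₃ = √(M_NH₃/M_HCl) = √(17.03/36.46) = 0.6834.
With d_HCl + d_NH₃ = 2.76 m, d_NH₃ = 2.76/(1 + 0.6834) = 1.640 m.
d_HCl = 2.76 − 1.640 = 1.120 m.

1.120 m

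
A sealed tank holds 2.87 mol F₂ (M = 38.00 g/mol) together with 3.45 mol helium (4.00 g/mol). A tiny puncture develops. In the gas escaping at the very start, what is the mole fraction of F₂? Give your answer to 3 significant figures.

Effusion rate of each component ∝ n_i/√M_i (partial pressure × 1/√M).
Mole fraction of F₂ in the effusate = (n_F₂/√M_F₂) / (n_F₂/√M_F₂ + n_He/√M_He)
= (2.87/√38.00) / (2.87/√38.00 + 3.45/√4.00) = 0.4656/(0.4656 + 1.725) = 0.213.

0.213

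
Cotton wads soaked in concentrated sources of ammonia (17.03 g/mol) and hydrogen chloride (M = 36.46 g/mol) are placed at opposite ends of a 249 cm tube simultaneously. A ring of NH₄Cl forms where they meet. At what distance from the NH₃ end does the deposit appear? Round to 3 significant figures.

148 cm

In equal time, each gas travels a distance ∝ its rate ∝ 1/√M, so d_NH₃/d_HCl = √(M_HCl/M_NH₃) = √(36.46/17.03) = 1.463.
With d_NH₃ + d_HCl = 249 cm, d_HCl = 249/(1 + 1.463) = 101.1 cm.
d_NH₃ = 249 − 101.1 = 148 cm.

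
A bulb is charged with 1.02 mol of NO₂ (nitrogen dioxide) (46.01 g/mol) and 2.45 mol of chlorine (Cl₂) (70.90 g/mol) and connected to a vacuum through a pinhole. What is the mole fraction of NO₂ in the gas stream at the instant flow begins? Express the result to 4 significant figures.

Effusion rate of each component ∝ n_i/√M_i (partial pressure × 1/√M).
Mole fraction of NO₂ in the effusate = (n_NO₂/√M_NO₂) / (n_NO₂/√M_NO₂ + n_Cl₂/√M_Cl₂)
= (1.02/√46.01) / (1.02/√46.01 + 2.45/√70.90) = 0.1504/(0.1504 + 0.2910) = 0.3407.

0.3407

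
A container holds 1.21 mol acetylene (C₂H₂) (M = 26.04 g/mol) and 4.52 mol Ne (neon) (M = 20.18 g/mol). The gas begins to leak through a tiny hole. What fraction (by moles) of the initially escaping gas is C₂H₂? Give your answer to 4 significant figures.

The effusion rate of species i is ∝ p_i/√M_i ∝ n_i/√M_i.
So x_C₂H₂ in the escaping gas = (n_C₂H₂/√M_C₂H₂) / Σ(n_i/√M_i)
= (1.21/√26.04) / (1.21/√26.04 + 4.52/√20.18) = 0.2371/(0.2371 + 1.006) = 0.1907.

0.1907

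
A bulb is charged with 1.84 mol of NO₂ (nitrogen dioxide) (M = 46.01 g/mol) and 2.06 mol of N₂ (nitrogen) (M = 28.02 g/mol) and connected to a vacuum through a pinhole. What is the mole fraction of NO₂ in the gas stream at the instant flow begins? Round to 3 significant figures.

Effusion rate of each component ∝ n_i/√M_i (partial pressure × 1/√M).
So x_NO₂ in the escaping gas = (n_NO₂/√M_NO₂) / Σ(n_i/√M_i)
= (1.84/√46.01) / (1.84/√46.01 + 2.06/√28.02) = 0.2713/(0.2713 + 0.3892) = 0.411.

0.411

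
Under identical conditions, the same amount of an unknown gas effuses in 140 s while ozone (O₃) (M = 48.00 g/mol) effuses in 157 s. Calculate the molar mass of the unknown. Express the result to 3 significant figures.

Using Graham's law: t_X/t_O₃ = √(M_X/M_O₃).
140/157 = 0.8917 = √(M_X/48.00)
M_X = 48.00 × 0.8917² = 48.00 × 0.7952 = 38.2 g/mol

38.2 g/mol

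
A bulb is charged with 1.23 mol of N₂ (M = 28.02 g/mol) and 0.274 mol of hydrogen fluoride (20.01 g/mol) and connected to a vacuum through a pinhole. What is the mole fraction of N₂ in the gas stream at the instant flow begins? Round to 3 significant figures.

0.791

The effusion rate of species i is ∝ p_i/√M_i ∝ n_i/√M_i.
So x_N₂ in the escaping gas = (n_N₂/√M_N₂) / Σ(n_i/√M_i)
= (1.23/√28.02) / (1.23/√28.02 + 0.274/√20.01) = 0.2324/(0.2324 + 0.06125) = 0.791.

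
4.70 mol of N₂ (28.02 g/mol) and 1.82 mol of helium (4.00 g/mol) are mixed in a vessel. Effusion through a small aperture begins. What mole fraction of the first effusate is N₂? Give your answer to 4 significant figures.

0.4939

Each component's effusion rate ∝ (its partial pressure)·(1/√M) ∝ n_i/√M_i.
x_N₂(eff) = (n_N₂/√M_N₂) / (n_N₂/√M_N₂ + n_He/√M_He)
= (4.70/√28.02) / (4.70/√28.02 + 1.82/√4.00) = 0.8879/(0.8879 + 0.9100) = 0.4939.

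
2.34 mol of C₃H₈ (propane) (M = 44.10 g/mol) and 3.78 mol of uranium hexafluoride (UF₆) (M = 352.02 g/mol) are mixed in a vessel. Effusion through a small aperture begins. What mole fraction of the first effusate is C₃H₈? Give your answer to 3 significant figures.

0.636

The effusion rate of species i is ∝ p_i/√M_i ∝ n_i/√M_i.
x_C₃H₈(eff) = (n_C₃H₈/√M_C₃H₈) / (n_C₃H₈/√M_C₃H₈ + n_UF₆/√M_UF₆)
= (2.34/√44.10) / (2.34/√44.10 + 3.78/√352.02) = 0.3524/(0.3524 + 0.2015) = 0.636.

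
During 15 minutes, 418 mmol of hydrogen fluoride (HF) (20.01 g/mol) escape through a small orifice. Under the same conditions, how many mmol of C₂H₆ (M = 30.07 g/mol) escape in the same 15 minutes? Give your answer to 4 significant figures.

341.0 mmol

Graham's law gives rate_C₂H₆/rate_HF = √(M_HF/M_C₂H₆) = √(20.01/30.07) = √0.6654 = 0.8157.
So the amount for C₂H₆ is 418 × 0.8157 = 341.0 mmol.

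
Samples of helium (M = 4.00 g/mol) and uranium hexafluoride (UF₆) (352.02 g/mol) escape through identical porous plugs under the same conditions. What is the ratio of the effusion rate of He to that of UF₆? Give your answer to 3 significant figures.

9.38

Using Graham's law: rate_He/rate_UF₆ = √(M_UF₆/M_He) = √(352.02/4.00) = √88.00 = 9.38.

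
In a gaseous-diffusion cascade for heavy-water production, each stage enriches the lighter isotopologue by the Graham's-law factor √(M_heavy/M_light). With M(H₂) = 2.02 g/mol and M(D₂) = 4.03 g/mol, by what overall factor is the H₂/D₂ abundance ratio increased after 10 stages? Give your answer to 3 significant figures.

After 10 stages the ratio has grown by (√(4.03/2.02))^10 = (4.03/2.02)^(10/2).
= 1.99505^5 = 31.6.

31.6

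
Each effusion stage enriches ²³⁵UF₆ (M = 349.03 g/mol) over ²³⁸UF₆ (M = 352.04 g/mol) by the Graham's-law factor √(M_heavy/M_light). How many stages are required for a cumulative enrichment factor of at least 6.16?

Per stage α = (352.04/349.03)^(1/2) = 1.00862^0.5, giving ln α = 0.004293.
Need α^N ≥ 6.16 ⇒ N ≥ ln(6.16) / ln α = 1.818 / 0.004293 = 423.45.
Rounding up, N = 424 stages.

424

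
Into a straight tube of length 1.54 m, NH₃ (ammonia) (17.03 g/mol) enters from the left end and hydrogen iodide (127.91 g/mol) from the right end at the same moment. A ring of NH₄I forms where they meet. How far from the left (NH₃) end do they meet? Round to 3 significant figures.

1.13 m

The fronts meet when d_NH₃ + d_HI = L with d_NH₃/d_HI = √(M_HI/M_NH₃) (Graham's law). Here √(M_HI/M_NH₃) = √(127.91/17.03) = 2.741.
With d_NH₃ + d_HI = 1.54 m, d_HI = 1.54/(1 + 2.741) = 0.4117 m.
d_NH₃ = 1.54 − 0.4117 = 1.13 m.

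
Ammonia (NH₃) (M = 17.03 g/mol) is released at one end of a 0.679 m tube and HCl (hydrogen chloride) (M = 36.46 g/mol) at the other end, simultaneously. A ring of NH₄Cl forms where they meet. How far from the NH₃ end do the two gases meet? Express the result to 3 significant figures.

0.403 m

Graham's law gives d_NH₃/d_HCl = rate_NH₃/rate_HCl = √(M_HCl/M_NH₃) = √(36.46/17.03) = 1.463.
With d_NH₃ + d_HCl = 0.679 m, d_HCl = 0.679/(1 + 1.463) = 0.2757 m.
d_NH₃ = 0.679 − 0.2757 = 0.403 m.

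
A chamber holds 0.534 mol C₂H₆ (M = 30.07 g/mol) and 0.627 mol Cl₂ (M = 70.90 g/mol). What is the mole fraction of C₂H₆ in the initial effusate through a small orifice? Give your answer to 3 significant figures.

0.567

Each component's effusion rate ∝ (its partial pressure)·(1/√M) ∝ n_i/√M_i.
Mole fraction of C₂H₆ in the effusate = (n_C₂H₆/√M_C₂H₆) / (n_C₂H₆/√M_C₂H₆ + n_Cl₂/√M_Cl₂)
= (0.534/√30.07) / (0.534/√30.07 + 0.627/√70.90) = 0.09738/(0.09738 + 0.07446) = 0.567.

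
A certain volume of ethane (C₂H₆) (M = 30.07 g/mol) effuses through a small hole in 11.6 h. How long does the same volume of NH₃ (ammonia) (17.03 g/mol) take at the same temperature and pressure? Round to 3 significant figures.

8.73 h

Since effusion rate ∝ 1/√M, t_NH₃/t_C₂H₆ = √(M_NH₃/M_C₂H₆) = √(17.03/30.07) = √0.5663 = 0.7526.
So the time for NH₃ is 11.6 × 0.7526 = 8.73 h.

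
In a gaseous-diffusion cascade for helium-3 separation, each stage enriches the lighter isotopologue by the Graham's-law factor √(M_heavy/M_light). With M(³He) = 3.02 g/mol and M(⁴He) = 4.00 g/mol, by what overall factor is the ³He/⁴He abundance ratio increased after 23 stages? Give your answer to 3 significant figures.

Overall factor = α^23 with α = √(4.00/3.02), i.e. (4.00/3.02)^(23/2).
= 1.32450^(23/2) = 25.3.

25.3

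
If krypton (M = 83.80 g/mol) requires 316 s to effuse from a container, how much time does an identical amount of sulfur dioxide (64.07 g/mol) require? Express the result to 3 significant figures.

276 s

Graham's law gives t_SO₂/t_Kr = √(M_SO₂/M_Kr) = √(64.07/83.80) = √0.7646 = 0.8744.
So the time for SO₂ is 316 × 0.8744 = 276 s.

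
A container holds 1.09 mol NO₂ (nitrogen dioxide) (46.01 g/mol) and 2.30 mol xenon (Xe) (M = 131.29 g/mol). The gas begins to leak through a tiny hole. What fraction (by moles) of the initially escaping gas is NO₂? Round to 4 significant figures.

0.4446

Effusion rate of each component ∝ n_i/√M_i (partial pressure × 1/√M).
x_NO₂(eff) = (n_NO₂/√M_NO₂) / (n_NO₂/√M_NO₂ + n_Xe/√M_Xe)
= (1.09/√46.01) / (1.09/√46.01 + 2.30/√131.29) = 0.1607/(0.1607 + 0.2007) = 0.4446.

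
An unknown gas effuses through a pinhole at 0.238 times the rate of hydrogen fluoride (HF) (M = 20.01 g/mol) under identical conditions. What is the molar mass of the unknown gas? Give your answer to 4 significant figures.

By Graham's law, rate_X/rate_HF = √(M_HF/M_X).
0.238 = √(20.01/M_X)
M_X = 20.01 / 0.238² = 20.01 / 0.05664 = 353.3 g/mol

353.3 g/mol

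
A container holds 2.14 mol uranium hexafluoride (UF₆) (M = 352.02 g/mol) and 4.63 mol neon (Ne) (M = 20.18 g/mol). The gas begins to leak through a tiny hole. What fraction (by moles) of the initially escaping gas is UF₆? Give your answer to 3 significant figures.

0.0996

The effusion rate of species i is ∝ p_i/√M_i ∝ n_i/√M_i.
Mole fraction of UF₆ in the effusate = (n_UF₆/√M_UF₆) / (n_UF₆/√M_UF₆ + n_Ne/√M_Ne)
= (2.14/√352.02) / (2.14/√352.02 + 4.63/√20.18) = 0.1141/(0.1141 + 1.031) = 0.0996.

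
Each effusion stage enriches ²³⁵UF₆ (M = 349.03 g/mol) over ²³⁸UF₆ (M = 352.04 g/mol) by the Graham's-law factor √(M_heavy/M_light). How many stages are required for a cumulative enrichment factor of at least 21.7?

717

Per stage α = (352.04/349.03)^(1/2) = 1.00862^0.5, giving ln α = 0.004293.
Need α^N ≥ 21.7 ⇒ N ≥ ln(21.7) / ln α = 3.077 / 0.004293 = 716.74.
Minimum whole number of stages: N = 717.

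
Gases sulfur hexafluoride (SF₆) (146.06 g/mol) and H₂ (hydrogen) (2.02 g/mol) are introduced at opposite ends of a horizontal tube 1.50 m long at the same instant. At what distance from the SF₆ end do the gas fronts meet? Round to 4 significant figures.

Distances travelled in equal time are proportional to diffusion rates, so d_SF₆/d_H₂ = √(M_H₂/M_SF₆) = √(2.02/146.06) = 0.1176.
With d_SF₆ + d_H₂ = 1.50 m, d_H₂ = 1.50/(1 + 0.1176) = 1.342 m.
d_SF₆ = 1.50 − 1.342 = 0.1578 m.

0.1578 m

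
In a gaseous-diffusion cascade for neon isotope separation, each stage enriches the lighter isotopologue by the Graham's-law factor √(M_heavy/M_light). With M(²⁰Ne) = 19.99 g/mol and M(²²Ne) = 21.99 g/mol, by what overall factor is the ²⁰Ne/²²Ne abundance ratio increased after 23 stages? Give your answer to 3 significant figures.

2.99

After 23 stages the ratio has grown by (√(21.99/19.99))^23 = (21.99/19.99)^(23/2).
= 1.10005^(23/2) = 2.99.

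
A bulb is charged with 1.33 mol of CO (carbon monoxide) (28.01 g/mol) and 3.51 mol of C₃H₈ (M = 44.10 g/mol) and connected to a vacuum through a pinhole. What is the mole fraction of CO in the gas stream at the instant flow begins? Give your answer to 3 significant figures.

0.322

Effusion rate of each component ∝ n_i/√M_i (partial pressure × 1/√M).
x_CO(eff) = (n_CO/√M_CO) / (n_CO/√M_CO + n_C₃H₈/√M_C₃H₈)
= (1.33/√28.01) / (1.33/√28.01 + 3.51/√44.10) = 0.2513/(0.2513 + 0.5286) = 0.322.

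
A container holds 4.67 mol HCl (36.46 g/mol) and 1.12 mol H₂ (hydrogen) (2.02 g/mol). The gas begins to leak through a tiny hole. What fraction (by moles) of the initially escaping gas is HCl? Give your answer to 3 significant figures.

0.495

The effusion rate of species i is ∝ p_i/√M_i ∝ n_i/√M_i.
x_HCl(eff) = (n_HCl/√M_HCl) / (n_HCl/√M_HCl + n_H₂/√M_H₂)
= (4.67/√36.46) / (4.67/√36.46 + 1.12/√2.02) = 0.7734/(0.7734 + 0.7880) = 0.495.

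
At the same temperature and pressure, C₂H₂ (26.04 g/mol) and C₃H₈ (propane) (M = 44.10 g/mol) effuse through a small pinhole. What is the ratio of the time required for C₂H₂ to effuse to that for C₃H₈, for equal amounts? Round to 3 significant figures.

Graham's law gives t_C₂H₂/t_C₃H₈ = √(M_C₂H₂/M_C₃H₈) = √(26.04/44.10) = √0.5905 = 0.768.

0.768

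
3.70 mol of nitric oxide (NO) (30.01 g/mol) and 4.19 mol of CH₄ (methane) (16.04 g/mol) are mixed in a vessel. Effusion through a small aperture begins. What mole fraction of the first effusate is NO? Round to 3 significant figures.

0.392

Effusion rate of each component ∝ n_i/√M_i (partial pressure × 1/√M).
Mole fraction of NO in the effusate = (n_NO/√M_NO) / (n_NO/√M_NO + n_CH₄/√M_CH₄)
= (3.70/√30.01) / (3.70/√30.01 + 4.19/√16.04) = 0.6754/(0.6754 + 1.046) = 0.392.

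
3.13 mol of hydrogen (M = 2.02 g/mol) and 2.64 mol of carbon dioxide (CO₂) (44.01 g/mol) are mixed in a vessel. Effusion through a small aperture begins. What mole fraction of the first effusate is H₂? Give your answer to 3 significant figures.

0.847

Rate_i ∝ x_i/√M_i (Graham's law weighted by mole fraction), so the effusate composition follows n_i/√M_i.
So x_H₂ in the escaping gas = (n_H₂/√M_H₂) / Σ(n_i/√M_i)
= (3.13/√2.02) / (3.13/√2.02 + 2.64/√44.01) = 2.202/(2.202 + 0.3979) = 0.847.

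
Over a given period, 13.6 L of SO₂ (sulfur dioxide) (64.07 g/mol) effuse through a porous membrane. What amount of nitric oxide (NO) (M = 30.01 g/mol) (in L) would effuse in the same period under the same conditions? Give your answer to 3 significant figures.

From Graham's law, rate_NO/rate_SO₂ = √(M_SO₂/M_NO) = √(64.07/30.01) = √2.135 = 1.461.
So the volume for NO is 13.6 × 1.461 = 19.9 L.

19.9 L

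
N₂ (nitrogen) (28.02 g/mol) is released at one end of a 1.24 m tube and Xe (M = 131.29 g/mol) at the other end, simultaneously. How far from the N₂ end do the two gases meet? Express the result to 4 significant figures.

0.8482 m

Graham's law gives d_N₂/d_Xe = rate_N₂/rate_Xe = √(M_Xe/M_N₂) = √(131.29/28.02) = 2.165.
With d_N₂ + d_Xe = 1.24 m, d_Xe = 1.24/(1 + 2.165) = 0.3918 m.
d_N₂ = 1.24 − 0.3918 = 0.8482 m.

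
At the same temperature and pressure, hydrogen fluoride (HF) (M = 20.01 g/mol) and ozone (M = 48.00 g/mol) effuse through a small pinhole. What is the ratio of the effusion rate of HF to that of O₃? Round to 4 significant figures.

1.549

By Graham's law, rate_HF/rate_O₃ = √(M_O₃/M_HF) = √(48.00/20.01) = √2.399 = 1.549.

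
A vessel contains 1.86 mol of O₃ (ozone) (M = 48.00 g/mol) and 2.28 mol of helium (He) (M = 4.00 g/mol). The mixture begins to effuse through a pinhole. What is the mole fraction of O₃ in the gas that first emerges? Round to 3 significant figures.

0.191

The effusion rate of species i is ∝ p_i/√M_i ∝ n_i/√M_i.
x_O₃(eff) = (n_O₃/√M_O₃) / (n_O₃/√M_O₃ + n_He/√M_He)
= (1.86/√48.00) / (1.86/√48.00 + 2.28/√4.00) = 0.2685/(0.2685 + 1.140) = 0.191.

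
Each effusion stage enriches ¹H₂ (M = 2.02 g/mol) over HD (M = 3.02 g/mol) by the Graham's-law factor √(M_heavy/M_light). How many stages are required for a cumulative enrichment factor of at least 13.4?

13

Single-stage factor α = √(3.02/2.02), so ln α = ½ ln(1.49505) = 0.2011.
Need α^N ≥ 13.4 ⇒ N ≥ ln(13.4) / ln α = 2.595 / 0.2011 = 12.91.
Rounding up, N = 13 stages.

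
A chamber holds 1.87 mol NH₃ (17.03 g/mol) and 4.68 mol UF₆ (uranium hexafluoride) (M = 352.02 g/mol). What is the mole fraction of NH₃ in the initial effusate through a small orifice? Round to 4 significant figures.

0.6450

Effusion rate of each component ∝ n_i/√M_i (partial pressure × 1/√M).
Mole fraction of NH₃ in the effusate = (n_NH₃/√M_NH₃) / (n_NH₃/√M_NH₃ + n_UF₆/√M_UF₆)
= (1.87/√17.03) / (1.87/√17.03 + 4.68/√352.02) = 0.4531/(0.4531 + 0.2494) = 0.6450.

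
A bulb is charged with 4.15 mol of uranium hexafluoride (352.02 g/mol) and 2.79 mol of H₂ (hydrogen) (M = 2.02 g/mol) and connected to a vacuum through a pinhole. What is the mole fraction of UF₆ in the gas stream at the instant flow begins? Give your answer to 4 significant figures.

Effusion rate of each component ∝ n_i/√M_i (partial pressure × 1/√M).
x_UF₆(eff) = (n_UF₆/√M_UF₆) / (n_UF₆/√M_UF₆ + n_H₂/√M_H₂)
= (4.15/√352.02) / (4.15/√352.02 + 2.79/√2.02) = 0.2212/(0.2212 + 1.963) = 0.1013.

0.1013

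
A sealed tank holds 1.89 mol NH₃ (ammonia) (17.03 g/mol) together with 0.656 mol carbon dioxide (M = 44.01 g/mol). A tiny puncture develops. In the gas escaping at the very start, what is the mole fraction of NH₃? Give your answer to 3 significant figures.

0.822

Effusion rate of each component ∝ n_i/√M_i (partial pressure × 1/√M).
So x_NH₃ in the escaping gas = (n_NH₃/√M_NH₃) / Σ(n_i/√M_i)
= (1.89/√17.03) / (1.89/√17.03 + 0.656/√44.01) = 0.4580/(0.4580 + 0.09888) = 0.822.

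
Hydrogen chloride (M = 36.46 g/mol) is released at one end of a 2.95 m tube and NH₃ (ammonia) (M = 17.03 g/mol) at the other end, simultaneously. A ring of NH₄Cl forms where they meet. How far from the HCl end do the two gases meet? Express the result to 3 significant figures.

Graham's law gives d_HCl/d_NH₃ = rate_HCl/rate_NH₃ = √(M_NH₃/M_HCl) = √(17.03/36.46) = 0.6834.
With d_HCl + d_NH₃ = 2.95 m, d_NH₃ = 2.95/(1 + 0.6834) = 1.752 m.
d_HCl = 2.95 − 1.752 = 1.20 m.

1.20 m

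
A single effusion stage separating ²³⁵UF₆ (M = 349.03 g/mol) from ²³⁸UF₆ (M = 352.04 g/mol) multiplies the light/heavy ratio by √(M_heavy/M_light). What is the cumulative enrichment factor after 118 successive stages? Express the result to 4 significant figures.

1.660

Overall factor = α^118 with α = √(352.04/349.03), i.e. (352.04/349.03)^(118/2).
= 1.00862^59 = 1.660.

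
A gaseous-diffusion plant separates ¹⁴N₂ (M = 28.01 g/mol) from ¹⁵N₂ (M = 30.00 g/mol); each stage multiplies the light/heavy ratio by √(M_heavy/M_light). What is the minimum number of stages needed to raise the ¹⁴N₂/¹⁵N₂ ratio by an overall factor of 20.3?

88

With α = √(30.00/28.01) per stage, ln α = ½ ln(1.07105) = 0.03432.
Need α^N ≥ 20.3 ⇒ N ≥ ln(20.3) / ln α = 3.011 / 0.03432 = 87.73.
So at least 88 stages are needed.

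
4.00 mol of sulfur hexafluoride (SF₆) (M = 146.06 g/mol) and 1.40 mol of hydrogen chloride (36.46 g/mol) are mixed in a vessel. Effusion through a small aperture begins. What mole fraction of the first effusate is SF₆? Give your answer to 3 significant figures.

Effusion rate of each component ∝ n_i/√M_i (partial pressure × 1/√M).
x_SF₆(eff) = (n_SF₆/√M_SF₆) / (n_SF₆/√M_SF₆ + n_HCl/√M_HCl)
= (4.00/√146.06) / (4.00/√146.06 + 1.40/√36.46) = 0.3310/(0.3310 + 0.2319) = 0.588.

0.588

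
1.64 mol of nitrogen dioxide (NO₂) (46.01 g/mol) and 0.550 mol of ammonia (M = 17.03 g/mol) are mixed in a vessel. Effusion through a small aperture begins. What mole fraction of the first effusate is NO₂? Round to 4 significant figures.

Effusion rate of each component ∝ n_i/√M_i (partial pressure × 1/√M).
x_NO₂(eff) = (n_NO₂/√M_NO₂) / (n_NO₂/√M_NO₂ + n_NH₃/√M_NH₃)
= (1.64/√46.01) / (1.64/√46.01 + 0.550/√17.03) = 0.2418/(0.2418 + 0.1333) = 0.6446.

0.6446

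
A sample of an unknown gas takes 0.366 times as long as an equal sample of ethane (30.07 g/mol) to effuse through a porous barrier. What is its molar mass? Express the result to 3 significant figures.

4.03 g/mol

By Graham's law, t_X/t_C₂H₆ = √(M_X/M_C₂H₆).
0.366 = √(M_X/30.07)
M_X = 30.07 × 0.366² = 30.07 × 0.1340 = 4.03 g/mol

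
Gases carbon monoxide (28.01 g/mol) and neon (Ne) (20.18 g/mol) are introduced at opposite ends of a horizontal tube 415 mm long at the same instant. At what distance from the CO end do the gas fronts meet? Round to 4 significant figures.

Graham's law gives d_CO/d_Ne = rate_CO/rate_Ne = √(M_Ne/M_CO) = √(20.18/28.01) = 0.8488.
With d_CO + d_Ne = 415 mm, d_Ne = 415/(1 + 0.8488) = 224.5 mm.
d_CO = 415 − 224.5 = 190.5 mm.

190.5 mm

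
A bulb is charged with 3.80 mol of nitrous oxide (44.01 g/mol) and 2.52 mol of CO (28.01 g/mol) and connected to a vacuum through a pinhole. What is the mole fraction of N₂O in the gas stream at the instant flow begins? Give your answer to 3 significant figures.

Effusion rate of each component ∝ n_i/√M_i (partial pressure × 1/√M).
x_N₂O(eff) = (n_N₂O/√M_N₂O) / (n_N₂O/√M_N₂O + n_CO/√M_CO)
= (3.80/√44.01) / (3.80/√44.01 + 2.52/√28.01) = 0.5728/(0.5728 + 0.4762) = 0.546.

0.546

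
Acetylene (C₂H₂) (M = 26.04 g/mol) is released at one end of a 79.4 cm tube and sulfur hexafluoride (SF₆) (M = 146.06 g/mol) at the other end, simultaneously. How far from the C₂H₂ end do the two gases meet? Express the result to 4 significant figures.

The fronts meet when d_C₂H₂ + d_SF₆ = L with d_C₂H₂/d_SF₆ = √(M_SF₆/M_C₂H₂) (Graham's law). Here √(M_SF₆/M_C₂H₂) = √(146.06/26.04) = 2.368.
With d_C₂H₂ + d_SF₆ = 79.4 cm, d_SF₆ = 79.4/(1 + 2.368) = 23.57 cm.
d_C₂H₂ = 79.4 − 23.57 = 55.83 cm.

55.83 cm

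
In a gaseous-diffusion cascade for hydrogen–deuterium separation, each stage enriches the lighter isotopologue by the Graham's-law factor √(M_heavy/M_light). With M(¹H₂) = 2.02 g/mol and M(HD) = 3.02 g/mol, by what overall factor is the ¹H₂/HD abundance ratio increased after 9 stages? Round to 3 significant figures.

6.11

The single-stage factor is √(M_heavy/M_light), so 9 stages give [√(3.02/2.02)]^9 = (3.02/2.02)^(9/2).
= 1.49505^(9/2) = 6.11.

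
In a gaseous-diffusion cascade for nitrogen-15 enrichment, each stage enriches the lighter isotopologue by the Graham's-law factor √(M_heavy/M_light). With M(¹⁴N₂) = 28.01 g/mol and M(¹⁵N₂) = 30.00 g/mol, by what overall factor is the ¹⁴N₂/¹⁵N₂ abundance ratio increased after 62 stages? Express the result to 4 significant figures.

Overall factor = α^62 with α = √(30.00/28.01), i.e. (30.00/28.01)^(62/2).
= 1.07105^31 = 8.396.

8.396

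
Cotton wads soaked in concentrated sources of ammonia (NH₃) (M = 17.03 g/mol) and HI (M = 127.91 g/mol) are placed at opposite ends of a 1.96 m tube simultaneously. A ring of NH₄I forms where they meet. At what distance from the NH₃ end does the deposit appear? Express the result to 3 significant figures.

In equal time, each gas travels a distance ∝ its rate ∝ 1/√M, so d_NH₃/d_HI = √(M_HI/M_NH₃) = √(127.91/17.03) = 2.741.
With d_NH₃ + d_HI = 1.96 m, d_HI = 1.96/(1 + 2.741) = 0.5240 m.
d_NH₃ = 1.96 − 0.5240 = 1.44 m.

1.44 m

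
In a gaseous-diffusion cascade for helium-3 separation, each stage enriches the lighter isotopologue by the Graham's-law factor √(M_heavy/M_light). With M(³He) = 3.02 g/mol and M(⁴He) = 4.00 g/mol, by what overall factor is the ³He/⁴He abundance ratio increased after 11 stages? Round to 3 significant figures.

4.69

After 11 stages the ratio has grown by (√(4.00/3.02))^11 = (4.00/3.02)^(11/2).
= 1.32450^(11/2) = 4.69.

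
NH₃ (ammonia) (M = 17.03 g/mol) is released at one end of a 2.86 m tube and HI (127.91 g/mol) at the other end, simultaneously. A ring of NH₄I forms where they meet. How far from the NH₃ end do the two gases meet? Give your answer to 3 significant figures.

2.10 m

In equal time, each gas travels a distance ∝ its rate ∝ 1/√M, so d_NH₃/d_HI = √(M_HI/M_NH₃) = √(127.91/17.03) = 2.741.
With d_NH₃ + d_HI = 2.86 m, d_HI = 2.86/(1 + 2.741) = 0.7646 m.
d_NH₃ = 2.86 − 0.7646 = 2.10 m.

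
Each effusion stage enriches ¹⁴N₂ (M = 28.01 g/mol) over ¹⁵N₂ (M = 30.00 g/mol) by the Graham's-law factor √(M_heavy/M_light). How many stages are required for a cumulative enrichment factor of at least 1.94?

20

Per stage α = (30.00/28.01)^(1/2) = 1.07105^0.5, giving ln α = 0.03432.
Need α^N ≥ 1.94 ⇒ N ≥ ln(1.94) / ln α = 0.6627 / 0.03432 = 19.31.
Minimum whole number of stages: N = 20.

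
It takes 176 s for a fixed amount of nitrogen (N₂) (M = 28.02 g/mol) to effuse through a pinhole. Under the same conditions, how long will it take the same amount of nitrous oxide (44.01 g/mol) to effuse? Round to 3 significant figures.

221 s

From Graham's law, t_N₂O/t_N₂ = √(M_N₂O/M_N₂) = √(44.01/28.02) = √1.571 = 1.253.
So the time for N₂O is 176 × 1.253 = 221 s.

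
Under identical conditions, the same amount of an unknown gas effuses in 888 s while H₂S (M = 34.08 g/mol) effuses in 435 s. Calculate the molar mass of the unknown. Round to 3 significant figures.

Since effusion rate ∝ 1/√M, t_X/t_H₂S = √(M_X/M_H₂S).
888/435 = 2.041 = √(M_X/34.08)
M_X = 34.08 × 2.041² = 34.08 × 4.167 = 142 g/mol

142 g/mol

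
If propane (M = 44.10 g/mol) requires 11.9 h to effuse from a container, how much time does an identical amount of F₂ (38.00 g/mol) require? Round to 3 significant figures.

Using Graham's law: t_F₂/t_C₃H₈ = √(M_F₂/M_C₃H₈) = √(38.00/44.10) = √0.8617 = 0.9283.
So the time for F₂ is 11.9 × 0.9283 = 11.0 h.

11.0 h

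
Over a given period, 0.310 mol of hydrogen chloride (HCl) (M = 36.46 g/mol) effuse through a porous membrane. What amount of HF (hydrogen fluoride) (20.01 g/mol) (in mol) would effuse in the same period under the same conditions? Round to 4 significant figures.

From Graham's law, rate_HF/rate_HCl = √(M_HCl/M_HF) = √(36.46/20.01) = √1.822 = 1.350.
So the amount for HF is 0.310 × 1.350 = 0.4185 mol.

0.4185 mol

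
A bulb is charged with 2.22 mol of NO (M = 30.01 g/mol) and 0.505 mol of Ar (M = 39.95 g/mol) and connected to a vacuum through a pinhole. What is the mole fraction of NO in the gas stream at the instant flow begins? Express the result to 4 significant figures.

The effusion rate of species i is ∝ p_i/√M_i ∝ n_i/√M_i.
Mole fraction of NO in the effusate = (n_NO/√M_NO) / (n_NO/√M_NO + n_Ar/√M_Ar)
= (2.22/√30.01) / (2.22/√30.01 + 0.505/√39.95) = 0.4052/(0.4052 + 0.07990) = 0.8353.

0.8353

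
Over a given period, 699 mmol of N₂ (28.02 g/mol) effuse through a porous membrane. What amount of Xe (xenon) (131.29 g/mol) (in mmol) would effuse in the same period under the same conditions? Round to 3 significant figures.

323 mmol

From Graham's law, rate_Xe/rate_N₂ = √(M_N₂/M_Xe) = √(28.02/131.29) = √0.2134 = 0.4620.
So the amount for Xe is 699 × 0.4620 = 323 mmol.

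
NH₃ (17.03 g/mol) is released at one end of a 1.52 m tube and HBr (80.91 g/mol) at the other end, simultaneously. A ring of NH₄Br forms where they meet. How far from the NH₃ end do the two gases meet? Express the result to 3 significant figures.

The fronts meet when d_NH₃ + d_HBr = L with d_NH₃/d_HBr = √(M_HBr/M_NH₃) (Graham's law). Here √(M_HBr/M_NH₃) = √(80.91/17.03) = 2.180.
With d_NH₃ + d_HBr = 1.52 m, d_HBr = 1.52/(1 + 2.180) = 0.4780 m.
d_NH₃ = 1.52 − 0.4780 = 1.04 m.

1.04 m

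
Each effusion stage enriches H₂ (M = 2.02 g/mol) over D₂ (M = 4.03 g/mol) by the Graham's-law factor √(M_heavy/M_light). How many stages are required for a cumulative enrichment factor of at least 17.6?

Single-stage factor α = √(4.03/2.02), so ln α = ½ ln(1.99505) = 0.3453.
Need α^N ≥ 17.6 ⇒ N ≥ ln(17.6) / ln α = 2.868 / 0.3453 = 8.30.
Rounding up, N = 9 stages.

9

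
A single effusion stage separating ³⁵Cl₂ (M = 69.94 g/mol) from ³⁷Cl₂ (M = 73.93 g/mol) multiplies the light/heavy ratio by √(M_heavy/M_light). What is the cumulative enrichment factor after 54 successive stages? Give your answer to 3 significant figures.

Overall factor = α^54 with α = √(73.93/69.94), i.e. (73.93/69.94)^(54/2).
= 1.05705^27 = 4.47.

4.47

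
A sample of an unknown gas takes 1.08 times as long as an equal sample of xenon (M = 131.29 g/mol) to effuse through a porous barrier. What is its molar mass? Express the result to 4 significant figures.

153.1 g/mol

Using Graham's law: t_X/t_Xe = √(M_X/M_Xe).
1.08 = √(M_X/131.29)
M_X = 131.29 × 1.08² = 131.29 × 1.166 = 153.1 g/mol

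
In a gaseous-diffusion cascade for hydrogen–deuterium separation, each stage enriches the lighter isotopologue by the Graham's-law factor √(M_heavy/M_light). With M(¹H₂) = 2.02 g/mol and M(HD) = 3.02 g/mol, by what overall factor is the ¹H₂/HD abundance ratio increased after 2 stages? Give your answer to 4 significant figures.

1.495

Overall factor = α^2 with α = √(3.02/2.02), i.e. (3.02/2.02)^(2/2).
= 1.49505^1 = 1.495.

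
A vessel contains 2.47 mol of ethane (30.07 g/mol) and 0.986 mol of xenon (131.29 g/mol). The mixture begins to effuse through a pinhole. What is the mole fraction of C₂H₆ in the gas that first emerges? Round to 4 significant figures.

0.8396

Each component's effusion rate ∝ (its partial pressure)·(1/√M) ∝ n_i/√M_i.
Mole fraction of C₂H₆ in the effusate = (n_C₂H₆/√M_C₂H₆) / (n_C₂H₆/√M_C₂H₆ + n_Xe/√M_Xe)
= (2.47/√30.07) / (2.47/√30.07 + 0.986/√131.29) = 0.4504/(0.4504 + 0.08605) = 0.8396.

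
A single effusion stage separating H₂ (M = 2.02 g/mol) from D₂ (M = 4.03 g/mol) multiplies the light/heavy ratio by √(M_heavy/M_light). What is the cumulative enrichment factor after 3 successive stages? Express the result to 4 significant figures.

The single-stage factor is √(M_heavy/M_light), so 3 stages give [√(4.03/2.02)]^3 = (4.03/2.02)^(3/2).
= 1.99505^(3/2) = 2.818.

2.818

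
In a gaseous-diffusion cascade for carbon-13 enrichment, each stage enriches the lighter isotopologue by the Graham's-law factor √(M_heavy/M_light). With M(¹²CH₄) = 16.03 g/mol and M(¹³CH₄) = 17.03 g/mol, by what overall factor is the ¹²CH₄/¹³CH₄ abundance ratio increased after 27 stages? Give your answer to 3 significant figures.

After 27 stages the ratio has grown by (√(17.03/16.03))^27 = (17.03/16.03)^(27/2).
= 1.06238^(27/2) = 2.26.

2.26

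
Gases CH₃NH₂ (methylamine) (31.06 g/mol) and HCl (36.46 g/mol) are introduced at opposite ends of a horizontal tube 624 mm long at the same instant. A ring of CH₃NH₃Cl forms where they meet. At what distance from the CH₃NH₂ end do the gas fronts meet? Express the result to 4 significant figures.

324.5 mm

Distances travelled in equal time are proportional to diffusion rates, so d_CH₃NH₂/d_HCl = √(M_HCl/M_CH₃NH₂) = √(36.46/31.06) = 1.083.
With d_CH₃NH₂ + d_HCl = 624 mm, d_HCl = 624/(1 + 1.083) = 299.5 mm.
d_CH₃NH₂ = 624 − 299.5 = 324.5 mm.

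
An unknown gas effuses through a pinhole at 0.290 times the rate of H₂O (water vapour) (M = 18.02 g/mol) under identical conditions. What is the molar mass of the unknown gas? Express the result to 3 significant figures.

Graham's law gives rate_X/rate_H₂O = √(M_H₂O/M_X).
0.290 = √(18.02/M_X)
M_X = 18.02 / 0.290² = 18.02 / 0.08410 = 214 g/mol

214 g/mol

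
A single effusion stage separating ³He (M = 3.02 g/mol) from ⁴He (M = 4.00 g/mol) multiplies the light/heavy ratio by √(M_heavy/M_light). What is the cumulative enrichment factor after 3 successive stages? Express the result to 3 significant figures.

Each stage multiplies the ratio by α = √(4.00/3.02), so after 3 stages the overall factor is α^3 = (4.00/3.02)^(3/2).
= 1.32450^(3/2) = 1.52.

1.52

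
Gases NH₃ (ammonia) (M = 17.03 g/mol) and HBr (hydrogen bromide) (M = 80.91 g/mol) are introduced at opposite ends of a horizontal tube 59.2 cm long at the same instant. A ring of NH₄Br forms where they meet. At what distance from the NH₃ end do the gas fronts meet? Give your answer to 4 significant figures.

40.58 cm

In equal time, each gas travels a distance ∝ its rate ∝ 1/√M, so d_NH₃/d_HBr = √(M_HBr/M_NH₃) = √(80.91/17.03) = 2.180.
With d_NH₃ + d_HBr = 59.2 cm, d_HBr = 59.2/(1 + 2.180) = 18.62 cm.
d_NH₃ = 59.2 − 18.62 = 40.58 cm.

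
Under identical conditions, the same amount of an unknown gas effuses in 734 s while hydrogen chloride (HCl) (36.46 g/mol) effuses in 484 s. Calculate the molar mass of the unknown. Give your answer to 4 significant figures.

83.85 g/mol

Using Graham's law: t_X/t_HCl = √(M_X/M_HCl).
734/484 = 1.517 = √(M_X/36.46)
M_X = 36.46 × 1.517² = 36.46 × 2.300 = 83.85 g/mol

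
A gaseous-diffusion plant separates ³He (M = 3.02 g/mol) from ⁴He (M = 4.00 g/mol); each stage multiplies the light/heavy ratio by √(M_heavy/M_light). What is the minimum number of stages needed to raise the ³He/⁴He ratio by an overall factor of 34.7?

26

Single-stage factor α = √(4.00/3.02), so ln α = ½ ln(1.32450) = 0.1405.
Need α^N ≥ 34.7 ⇒ N ≥ ln(34.7) / ln α = 3.547 / 0.1405 = 25.24.
Minimum whole number of stages: N = 26.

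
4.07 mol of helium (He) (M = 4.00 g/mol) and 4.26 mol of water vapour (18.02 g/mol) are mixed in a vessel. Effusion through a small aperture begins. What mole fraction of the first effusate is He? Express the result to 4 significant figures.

0.6697

Each component's effusion rate ∝ (its partial pressure)·(1/√M) ∝ n_i/√M_i.
So x_He in the escaping gas = (n_He/√M_He) / Σ(n_i/√M_i)
= (4.07/√4.00) / (4.07/√4.00 + 4.26/√18.02) = 2.035/(2.035 + 1.004) = 0.6697.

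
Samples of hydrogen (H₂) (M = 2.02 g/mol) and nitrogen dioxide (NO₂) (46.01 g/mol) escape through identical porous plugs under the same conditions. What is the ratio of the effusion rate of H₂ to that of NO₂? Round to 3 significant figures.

Using Graham's law: rate_H₂/rate_NO₂ = √(M_NO₂/M_H₂) = √(46.01/2.02) = √22.78 = 4.77.

4.77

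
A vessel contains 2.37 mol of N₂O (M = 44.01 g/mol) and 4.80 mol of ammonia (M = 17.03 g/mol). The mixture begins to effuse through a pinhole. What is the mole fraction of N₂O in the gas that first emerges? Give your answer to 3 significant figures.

0.235

Each component's effusion rate ∝ (its partial pressure)·(1/√M) ∝ n_i/√M_i.
Mole fraction of N₂O in the effusate = (n_N₂O/√M_N₂O) / (n_N₂O/√M_N₂O + n_NH₃/√M_NH₃)
= (2.37/√44.01) / (2.37/√44.01 + 4.80/√17.03) = 0.3573/(0.3573 + 1.163) = 0.235.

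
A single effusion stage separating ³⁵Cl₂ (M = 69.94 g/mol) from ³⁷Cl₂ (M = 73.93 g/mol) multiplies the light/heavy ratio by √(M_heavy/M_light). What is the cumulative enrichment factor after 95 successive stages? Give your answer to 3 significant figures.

13.9

After 95 stages the ratio has grown by (√(73.93/69.94))^95 = (73.93/69.94)^(95/2).
= 1.05705^(95/2) = 13.9.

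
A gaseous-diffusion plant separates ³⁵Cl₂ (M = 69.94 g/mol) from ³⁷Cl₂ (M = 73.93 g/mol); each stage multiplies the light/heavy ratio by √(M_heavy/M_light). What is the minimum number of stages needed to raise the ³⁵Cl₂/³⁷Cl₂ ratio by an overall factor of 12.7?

92

With α = √(73.93/69.94) per stage, ln α = ½ ln(1.05705) = 0.02774.
Need α^N ≥ 12.7 ⇒ N ≥ ln(12.7) / ln α = 2.542 / 0.02774 = 91.62.
Rounding up, N = 92 stages.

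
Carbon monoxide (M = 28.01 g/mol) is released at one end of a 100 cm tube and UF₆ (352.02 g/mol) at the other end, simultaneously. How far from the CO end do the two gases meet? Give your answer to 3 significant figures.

78.0 cm

Distances travelled in equal time are proportional to diffusion rates, so d_CO/d_UF₆ = √(M_UF₆/M_CO) = √(352.02/28.01) = 3.545.
With d_CO + d_UF₆ = 100 cm, d_UF₆ = 100/(1 + 3.545) = 22.00 cm.
d_CO = 100 − 22.00 = 78.0 cm.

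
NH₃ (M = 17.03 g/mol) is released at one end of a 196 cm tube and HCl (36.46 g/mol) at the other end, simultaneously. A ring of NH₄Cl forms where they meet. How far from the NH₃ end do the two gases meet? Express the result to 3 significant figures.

116 cm

The fronts meet when d_NH₃ + d_HCl = L with d_NH₃/d_HCl = √(M_HCl/M_NH₃) (Graham's law). Here √(M_HCl/M_NH₃) = √(36.46/17.03) = 1.463.
With d_NH₃ + d_HCl = 196 cm, d_HCl = 196/(1 + 1.463) = 79.57 cm.
d_NH₃ = 196 − 79.57 = 116 cm.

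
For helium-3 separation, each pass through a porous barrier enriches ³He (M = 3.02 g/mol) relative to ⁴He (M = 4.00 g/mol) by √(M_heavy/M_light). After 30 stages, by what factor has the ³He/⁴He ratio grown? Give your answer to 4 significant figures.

Each stage multiplies the ratio by α = √(4.00/3.02), so after 30 stages the overall factor is α^30 = (4.00/3.02)^(30/2).
= 1.32450^15 = 67.73.

67.73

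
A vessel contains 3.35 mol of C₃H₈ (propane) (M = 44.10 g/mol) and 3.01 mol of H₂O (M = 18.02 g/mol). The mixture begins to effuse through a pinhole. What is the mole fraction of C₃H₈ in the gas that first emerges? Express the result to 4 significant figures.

0.4157

The effusion rate of species i is ∝ p_i/√M_i ∝ n_i/√M_i.
x_C₃H₈(eff) = (n_C₃H₈/√M_C₃H₈) / (n_C₃H₈/√M_C₃H₈ + n_H₂O/√M_H₂O)
= (3.35/√44.10) / (3.35/√44.10 + 3.01/√18.02) = 0.5045/(0.5045 + 0.7091) = 0.4157.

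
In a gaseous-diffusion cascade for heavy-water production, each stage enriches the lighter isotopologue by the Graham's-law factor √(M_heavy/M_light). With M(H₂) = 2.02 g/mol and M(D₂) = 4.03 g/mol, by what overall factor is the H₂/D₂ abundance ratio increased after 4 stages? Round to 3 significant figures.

3.98

After 4 stages the ratio has grown by (√(4.03/2.02))^4 = (4.03/2.02)^(4/2).
= 1.99505^2 = 3.98.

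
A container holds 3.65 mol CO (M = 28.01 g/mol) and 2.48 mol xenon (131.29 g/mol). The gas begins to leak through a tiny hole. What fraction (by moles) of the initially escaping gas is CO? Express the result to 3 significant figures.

0.761

The effusion rate of species i is ∝ p_i/√M_i ∝ n_i/√M_i.
Mole fraction of CO in the effusate = (n_CO/√M_CO) / (n_CO/√M_CO + n_Xe/√M_Xe)
= (3.65/√28.01) / (3.65/√28.01 + 2.48/√131.29) = 0.6897/(0.6897 + 0.2164) = 0.761.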